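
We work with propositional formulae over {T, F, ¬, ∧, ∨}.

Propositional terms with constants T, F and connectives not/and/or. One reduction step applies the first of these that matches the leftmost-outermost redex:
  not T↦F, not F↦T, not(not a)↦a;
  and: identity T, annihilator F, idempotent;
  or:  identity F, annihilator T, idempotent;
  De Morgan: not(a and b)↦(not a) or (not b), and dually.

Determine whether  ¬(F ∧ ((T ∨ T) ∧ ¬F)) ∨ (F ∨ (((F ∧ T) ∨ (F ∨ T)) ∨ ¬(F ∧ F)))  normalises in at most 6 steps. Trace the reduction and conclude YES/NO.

  start: ¬(F ∧ ((T ∨ T) ∧ ¬F)) ∨ (F ∨ (((F ∧ T) ∨ (F ∨ T)) ∨ ¬(F ∧ F)))
  [1] (¬F ∨ ¬((T ∨ T) ∧ ¬F)) ∨ (F ∨ (((F ∧ T) ∨ (F ∨ T)) ∨ ¬(F ∧ F)))
  [2] (T ∨ ¬((T ∨ T) ∧ ¬F)) ∨ (F ∨ (((F ∧ T) ∨ (F ∨ T)) ∨ ¬(F ∧ F)))
  [3] T ∨ (F ∨ (((F ∧ T) ∨ (F ∨ T)) ∨ ¬(F ∧ F)))
  [4] T

Answer: YES — reaches normal form T in 4 ≤ 6 steps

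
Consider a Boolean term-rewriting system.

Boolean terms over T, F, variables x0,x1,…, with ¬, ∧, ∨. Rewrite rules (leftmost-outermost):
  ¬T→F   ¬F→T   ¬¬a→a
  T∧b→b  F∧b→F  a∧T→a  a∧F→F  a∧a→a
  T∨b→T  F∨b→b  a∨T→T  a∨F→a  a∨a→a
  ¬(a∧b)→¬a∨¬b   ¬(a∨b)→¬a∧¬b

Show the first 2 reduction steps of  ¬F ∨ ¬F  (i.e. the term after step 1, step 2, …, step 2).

  start: ¬F ∨ ¬F
  →1  ¬F
  →2  T

Answer: after 2 steps: T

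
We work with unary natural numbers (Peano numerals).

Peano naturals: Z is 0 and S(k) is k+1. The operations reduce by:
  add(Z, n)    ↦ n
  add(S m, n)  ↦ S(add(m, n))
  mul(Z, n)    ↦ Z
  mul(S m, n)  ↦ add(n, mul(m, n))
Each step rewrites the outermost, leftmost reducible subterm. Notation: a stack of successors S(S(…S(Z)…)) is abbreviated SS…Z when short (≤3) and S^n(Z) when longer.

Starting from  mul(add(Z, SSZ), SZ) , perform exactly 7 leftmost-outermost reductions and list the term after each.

Answer: after 7 steps: S(S(mul(Z, SZ)))

Derivation:
  start: mul(add(Z, SSZ), SZ)
  →1  mul(SSZ, SZ)
  →2  add(SZ, mul(SZ, SZ))
  →3  S(add(Z, mul(SZ, SZ)))
  →4  S(mul(SZ, SZ))
  →5  S(add(SZ, mul(Z, SZ)))
  →6  S(S(add(Z, mul(Z, SZ))))
  →7  S(S(mul(Z, SZ)))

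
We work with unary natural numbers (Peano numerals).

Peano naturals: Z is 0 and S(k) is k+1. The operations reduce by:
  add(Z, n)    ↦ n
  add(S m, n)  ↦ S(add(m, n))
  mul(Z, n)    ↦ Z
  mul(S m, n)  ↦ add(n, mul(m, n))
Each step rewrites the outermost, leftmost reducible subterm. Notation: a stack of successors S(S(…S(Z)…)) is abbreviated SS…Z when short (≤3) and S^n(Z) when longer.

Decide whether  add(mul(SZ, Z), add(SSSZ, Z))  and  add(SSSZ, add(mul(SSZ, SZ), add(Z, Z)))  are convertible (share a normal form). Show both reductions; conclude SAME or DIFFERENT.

Term A:
  start: add(mul(SZ, Z), add(SSSZ, Z))
  →1  add(add(Z, mul(Z, Z)), add(SSSZ, Z))
  →2  add(mul(Z, Z), add(SSSZ, Z))
  →3  add(Z, add(SSSZ, Z))
  →4  add(SSSZ, Z)
  →5  S(add(SSZ, Z))
  →6  S(S(add(SZ, Z)))
  →7  S(S(S(add(Z, Z))))
  →8  SSSZ

Term B:
  start: add(SSSZ, add(mul(SSZ, SZ), add(Z, Z)))
  →1  S(add(SSZ, add(mul(SSZ, SZ), add(Z, Z))))
  →2  S(S(add(SZ, add(mul(SSZ, SZ), add(Z, Z)))))
  →3  S(S(S(add(Z, add(mul(SSZ, SZ), add(Z, Z))))))
  →4  S(S(S(add(mul(SSZ, SZ), add(Z, Z)))))
  →5  S(S(S(add(add(SZ, mul(SZ, SZ)), add(Z, Z)))))
  →6  S(S(S(add(S(add(Z, mul(SZ, SZ))), add(Z, Z)))))
  →7  S(S(S(S(add(add(Z, mul(SZ, SZ)), add(Z, Z))))))
  →8  S(S(S(S(add(mul(SZ, SZ), add(Z, Z))))))
  →9  S(S(S(S(add(add(SZ, mul(Z, SZ)), add(Z, Z))))))
  →10  S(S(S(S(add(S(add(Z, mul(Z, SZ))), add(Z, Z))))))
  →11  S(S(S(S(S(add(add(Z, mul(Z, SZ)), add(Z, Z)))))))
  →12  S(S(S(S(S(add(mul(Z, SZ), add(Z, Z)))))))
  →13  S(S(S(S(S(add(Z, add(Z, Z)))))))
  →14  S(S(S(S(S(add(Z, Z))))))
  →15  S^5(Z)

Answer: DIFFERENT — A ⇓ SSSZ, B ⇓ S^5(Z)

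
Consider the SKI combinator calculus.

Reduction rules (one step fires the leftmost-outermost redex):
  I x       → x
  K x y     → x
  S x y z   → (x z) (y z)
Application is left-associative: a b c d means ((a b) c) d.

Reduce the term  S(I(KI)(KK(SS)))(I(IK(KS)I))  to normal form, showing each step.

Answer: normal form = SI(KS)  (in 5 steps)

Reduction:
  start: S(I(KI)(KK(SS)))(I(IK(KS)I))
  →1  S(KI(KK(SS)))(I(IK(KS)I))
  →2  SI(I(IK(KS)I))
  →3  SI(IK(KS)I)
  →4  SI(K(KS)I)
  →5  SI(KS)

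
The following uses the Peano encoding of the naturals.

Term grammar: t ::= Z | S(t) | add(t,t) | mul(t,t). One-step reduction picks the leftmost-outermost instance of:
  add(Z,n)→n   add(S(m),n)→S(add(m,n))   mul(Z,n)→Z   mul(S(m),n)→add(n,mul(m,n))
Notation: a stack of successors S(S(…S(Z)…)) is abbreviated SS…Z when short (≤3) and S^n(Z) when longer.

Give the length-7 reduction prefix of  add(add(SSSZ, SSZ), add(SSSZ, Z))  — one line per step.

Answer: after 7 steps: S(S(S(add(SSZ, add(SSSZ, Z)))))

Reduction:
  start: add(add(SSSZ, SSZ), add(SSSZ, Z))
  step 1: add(S(add(SSZ, SSZ)), add(SSSZ, Z))
  step 2: S(add(add(SSZ, SSZ), add(SSSZ, Z)))
  step 3: S(add(S(add(SZ, SSZ)), add(SSSZ, Z)))
  step 4: S(S(add(add(SZ, SSZ), add(SSSZ, Z))))
  step 5: S(S(add(S(add(Z, SSZ)), add(SSSZ, Z))))
  step 6: S(S(S(add(add(Z, SSZ), add(SSSZ, Z)))))
  step 7: S(S(S(add(SSZ, add(SSSZ, Z)))))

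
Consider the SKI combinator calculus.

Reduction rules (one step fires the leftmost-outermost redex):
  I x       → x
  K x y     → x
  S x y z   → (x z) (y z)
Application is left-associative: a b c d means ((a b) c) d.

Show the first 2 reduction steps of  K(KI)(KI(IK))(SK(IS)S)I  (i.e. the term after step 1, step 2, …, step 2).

Answer: after 2 steps: II

Derivation:
  start: K(KI)(KI(IK))(SK(IS)S)I
  [1] KI(SK(IS)S)I
  [2] II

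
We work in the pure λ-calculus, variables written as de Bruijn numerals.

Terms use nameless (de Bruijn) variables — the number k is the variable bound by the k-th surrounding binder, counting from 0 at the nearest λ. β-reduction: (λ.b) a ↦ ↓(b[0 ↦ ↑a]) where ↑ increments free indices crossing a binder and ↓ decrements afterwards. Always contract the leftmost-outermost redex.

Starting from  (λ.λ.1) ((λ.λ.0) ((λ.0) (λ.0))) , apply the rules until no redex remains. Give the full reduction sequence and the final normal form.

  start: (λ.λ.1) ((λ.λ.0) ((λ.0) (λ.0)))
  →1  λ.(λ.λ.0) ((λ.0) (λ.0))
  →2  λ.λ.0

Answer: normal form = λ.λ.0  (in 2 steps)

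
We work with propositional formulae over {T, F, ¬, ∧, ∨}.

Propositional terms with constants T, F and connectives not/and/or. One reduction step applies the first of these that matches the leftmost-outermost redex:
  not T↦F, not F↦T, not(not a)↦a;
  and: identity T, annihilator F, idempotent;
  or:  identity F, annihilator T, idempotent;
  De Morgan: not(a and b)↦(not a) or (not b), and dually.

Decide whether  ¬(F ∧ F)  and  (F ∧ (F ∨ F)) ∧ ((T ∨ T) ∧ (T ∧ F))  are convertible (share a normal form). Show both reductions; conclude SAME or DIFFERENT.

Term A:
  start: ¬(F ∧ F)
  [1] ¬F ∨ ¬F
  [2] ¬F
  [3] T

Term B:
  start: (F ∧ (F ∨ F)) ∧ ((T ∨ T) ∧ (T ∧ F))
  [1] F ∧ ((T ∨ T) ∧ (T ∧ F))
  [2] F

Answer: DIFFERENT — A ⇓ T, B ⇓ F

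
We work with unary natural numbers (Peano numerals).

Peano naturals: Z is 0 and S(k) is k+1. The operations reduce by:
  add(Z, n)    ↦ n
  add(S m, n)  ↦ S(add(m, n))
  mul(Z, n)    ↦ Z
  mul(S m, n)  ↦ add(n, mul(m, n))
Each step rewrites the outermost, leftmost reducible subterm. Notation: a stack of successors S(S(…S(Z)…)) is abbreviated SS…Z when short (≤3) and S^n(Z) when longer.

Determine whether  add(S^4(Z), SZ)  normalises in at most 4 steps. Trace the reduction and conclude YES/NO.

Answer: NO — after 4 steps the term is S(S(S(S(add(Z, SZ))))), not yet normal

Reduction:
  start: add(S^4(Z), SZ)
  step 1: S(add(SSSZ, SZ))
  step 2: S(S(add(SSZ, SZ)))
  step 3: S(S(S(add(SZ, SZ))))
  step 4: S(S(S(S(add(Z, SZ)))))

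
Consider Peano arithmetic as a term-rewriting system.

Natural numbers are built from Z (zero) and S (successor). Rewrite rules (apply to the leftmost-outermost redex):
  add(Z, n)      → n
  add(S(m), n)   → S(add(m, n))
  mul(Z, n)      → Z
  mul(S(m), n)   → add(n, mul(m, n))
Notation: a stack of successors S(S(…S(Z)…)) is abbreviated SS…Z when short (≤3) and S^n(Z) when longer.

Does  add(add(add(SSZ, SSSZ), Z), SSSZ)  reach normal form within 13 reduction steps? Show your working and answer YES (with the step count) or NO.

  start: add(add(add(SSZ, SSSZ), Z), SSSZ)
  step 1: add(add(S(add(SZ, SSSZ)), Z), SSSZ)
  step 2: add(S(add(add(SZ, SSSZ), Z)), SSSZ)
  step 3: S(add(add(add(SZ, SSSZ), Z), SSSZ))
  step 4: S(add(add(S(add(Z, SSSZ)), Z), SSSZ))
  step 5: S(add(S(add(add(Z, SSSZ), Z)), SSSZ))
  step 6: S(S(add(add(add(Z, SSSZ), Z), SSSZ)))
  step 7: S(S(add(add(SSSZ, Z), SSSZ)))
  step 8: S(S(add(S(add(SSZ, Z)), SSSZ)))
  step 9: S(S(S(add(add(SSZ, Z), SSSZ))))
  step 10: S(S(S(add(S(add(SZ, Z)), SSSZ))))
  step 11: S(S(S(S(add(add(SZ, Z), SSSZ)))))
  step 12: S(S(S(S(add(S(add(Z, Z)), SSSZ)))))
  step 13: S(S(S(S(S(add(add(Z, Z), SSSZ))))))

Answer: NO — after 13 steps the term is S(S(S(S(S(add(add(Z, Z), SSSZ)))))), not yet normal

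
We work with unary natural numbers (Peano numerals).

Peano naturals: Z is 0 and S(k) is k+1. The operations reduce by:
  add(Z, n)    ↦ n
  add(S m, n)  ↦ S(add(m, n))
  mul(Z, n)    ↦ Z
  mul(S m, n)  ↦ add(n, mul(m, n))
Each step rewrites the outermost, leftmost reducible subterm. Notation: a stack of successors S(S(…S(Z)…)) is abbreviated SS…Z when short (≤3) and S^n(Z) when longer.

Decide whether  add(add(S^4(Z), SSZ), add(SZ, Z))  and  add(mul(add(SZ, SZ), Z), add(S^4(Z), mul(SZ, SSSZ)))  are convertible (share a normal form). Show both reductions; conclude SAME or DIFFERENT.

Answer: SAME — A ⇓ S^7(Z), B ⇓ S^7(Z)

Derivation:
Term A:
  start: add(add(S^4(Z), SSZ), add(SZ, Z))
  step 1: add(S(add(SSSZ, SSZ)), add(SZ, Z))
  step 2: S(add(add(SSSZ, SSZ), add(SZ, Z)))
  step 3: S(add(S(add(SSZ, SSZ)), add(SZ, Z)))
  step 4: S(S(add(add(SSZ, SSZ), add(SZ, Z))))
  step 5: S(S(add(S(add(SZ, SSZ)), add(SZ, Z))))
  step 6: S(S(S(add(add(SZ, SSZ), add(SZ, Z)))))
  step 7: S(S(S(add(S(add(Z, SSZ)), add(SZ, Z)))))
  step 8: S(S(S(S(add(add(Z, SSZ), add(SZ, Z))))))
  step 9: S(S(S(S(add(SSZ, add(SZ, Z))))))
  step 10: S(S(S(S(S(add(SZ, add(SZ, Z)))))))
  step 11: S(S(S(S(S(S(add(Z, add(SZ, Z))))))))
  step 12: S(S(S(S(S(S(add(SZ, Z)))))))
  step 13: S(S(S(S(S(S(S(add(Z, Z))))))))
  step 14: S^7(Z)

Term B:
  start: add(mul(add(SZ, SZ), Z), add(S^4(Z), mul(SZ, SSSZ)))
  step 1: add(mul(S(add(Z, SZ)), Z), add(S^4(Z), mul(SZ, SSSZ)))
  step 2: add(add(Z, mul(add(Z, SZ), Z)), add(S^4(Z), mul(SZ, SSSZ)))
  step 3: add(mul(add(Z, SZ), Z), add(S^4(Z), mul(SZ, SSSZ)))
  step 4: add(mul(SZ, Z), add(S^4(Z), mul(SZ, SSSZ)))
  step 5: add(add(Z, mul(Z, Z)), add(S^4(Z), mul(SZ, SSSZ)))
  step 6: add(mul(Z, Z), add(S^4(Z), mul(SZ, SSSZ)))
  step 7: add(Z, add(S^4(Z), mul(SZ, SSSZ)))
  step 8: add(S^4(Z), mul(SZ, SSSZ))
  step 9: S(add(SSSZ, mul(SZ, SSSZ)))
  step 10: S(S(add(SSZ, mul(SZ, SSSZ))))
  step 11: S(S(S(add(SZ, mul(SZ, SSSZ)))))
  step 12: S(S(S(S(add(Z, mul(SZ, SSSZ))))))
  step 13: S(S(S(S(mul(SZ, SSSZ)))))
  step 14: S(S(S(S(add(SSSZ, mul(Z, SSSZ))))))
  step 15: S(S(S(S(S(add(SSZ, mul(Z, SSSZ)))))))
  step 16: S(S(S(S(S(S(add(SZ, mul(Z, SSSZ))))))))
  step 17: S(S(S(S(S(S(S(add(Z, mul(Z, SSSZ)))))))))
  step 18: S(S(S(S(S(S(S(mul(Z, SSSZ))))))))
  step 19: S^7(Z)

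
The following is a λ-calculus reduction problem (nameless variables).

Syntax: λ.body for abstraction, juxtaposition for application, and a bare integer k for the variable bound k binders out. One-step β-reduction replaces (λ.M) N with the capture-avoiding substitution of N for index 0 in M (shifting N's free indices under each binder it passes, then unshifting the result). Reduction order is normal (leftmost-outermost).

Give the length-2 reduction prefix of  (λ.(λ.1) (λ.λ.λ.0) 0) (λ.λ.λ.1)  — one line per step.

Answer: after 2 steps: (λ.λ.λ.1) (λ.λ.λ.1)

Derivation:
  start: (λ.(λ.1) (λ.λ.λ.0) 0) (λ.λ.λ.1)
  →1  (λ.λ.λ.λ.1) (λ.λ.λ.0) (λ.λ.λ.1)
  →2  (λ.λ.λ.1) (λ.λ.λ.1)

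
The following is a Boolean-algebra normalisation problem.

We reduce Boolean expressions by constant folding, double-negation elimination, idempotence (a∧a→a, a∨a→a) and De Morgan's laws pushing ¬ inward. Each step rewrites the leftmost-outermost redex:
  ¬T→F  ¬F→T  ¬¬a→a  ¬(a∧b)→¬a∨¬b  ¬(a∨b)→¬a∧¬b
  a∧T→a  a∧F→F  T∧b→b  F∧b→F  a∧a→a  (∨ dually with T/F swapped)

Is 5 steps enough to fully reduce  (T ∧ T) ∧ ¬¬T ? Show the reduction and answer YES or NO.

  start: (T ∧ T) ∧ ¬¬T
  →1  T ∧ ¬¬T
  →2  ¬¬T
  →3  T

Answer: YES — reaches normal form T in 3 ≤ 5 steps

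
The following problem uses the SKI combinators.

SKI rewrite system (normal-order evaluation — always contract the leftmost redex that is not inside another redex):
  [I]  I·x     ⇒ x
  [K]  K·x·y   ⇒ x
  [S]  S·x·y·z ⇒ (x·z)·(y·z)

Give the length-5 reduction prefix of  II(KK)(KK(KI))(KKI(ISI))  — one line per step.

  start: II(KK)(KK(KI))(KKI(ISI))
  →1  I(KK)(KK(KI))(KKI(ISI))
  →2  KK(KK(KI))(KKI(ISI))
  →3  K(KKI(ISI))
  →4  K(K(ISI))
  →5  K(K(SI))

Answer: after 5 steps: K(K(SI))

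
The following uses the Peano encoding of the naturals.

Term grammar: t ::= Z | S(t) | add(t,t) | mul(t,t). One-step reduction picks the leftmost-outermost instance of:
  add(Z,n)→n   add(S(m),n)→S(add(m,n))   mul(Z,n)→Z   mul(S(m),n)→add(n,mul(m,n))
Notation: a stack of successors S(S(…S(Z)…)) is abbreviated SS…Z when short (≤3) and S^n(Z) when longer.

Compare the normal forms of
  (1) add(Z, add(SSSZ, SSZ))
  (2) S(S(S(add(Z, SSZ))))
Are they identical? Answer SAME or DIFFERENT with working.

Term A:
  start: add(Z, add(SSSZ, SSZ))
  [1] add(SSSZ, SSZ)
  [2] S(add(SSZ, SSZ))
  [3] S(S(add(SZ, SSZ)))
  [4] S(S(S(add(Z, SSZ))))
  [5] S^5(Z)

Term B:
  start: S(S(S(add(Z, SSZ))))
  [1] S^5(Z)

Answer: SAME — A ⇓ S^5(Z), B ⇓ S^5(Z)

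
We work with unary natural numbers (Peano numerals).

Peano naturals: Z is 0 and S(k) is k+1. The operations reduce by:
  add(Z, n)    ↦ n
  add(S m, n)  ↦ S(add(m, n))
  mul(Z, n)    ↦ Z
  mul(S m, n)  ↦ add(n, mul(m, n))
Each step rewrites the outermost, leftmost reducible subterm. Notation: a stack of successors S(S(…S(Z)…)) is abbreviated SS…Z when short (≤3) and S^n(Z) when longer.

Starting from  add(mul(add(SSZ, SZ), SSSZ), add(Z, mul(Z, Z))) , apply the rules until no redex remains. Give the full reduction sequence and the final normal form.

  start: add(mul(add(SSZ, SZ), SSSZ), add(Z, mul(Z, Z)))
  [1] add(mul(S(add(SZ, SZ)), SSSZ), add(Z, mul(Z, Z)))
  [2] add(add(SSSZ, mul(add(SZ, SZ), SSSZ)), add(Z, mul(Z, Z)))
  [3] add(S(add(SSZ, mul(add(SZ, SZ), SSSZ))), add(Z, mul(Z, Z)))
  [4] S(add(add(SSZ, mul(add(SZ, SZ), SSSZ)), add(Z, mul(Z, Z))))
  [5] S(add(S(add(SZ, mul(add(SZ, SZ), SSSZ))), add(Z, mul(Z, Z))))
  [6] S(S(add(add(SZ, mul(add(SZ, SZ), SSSZ)), add(Z, mul(Z, Z)))))
  [7] S(S(add(S(add(Z, mul(add(SZ, SZ), SSSZ))), add(Z, mul(Z, Z)))))
  [8] S(S(S(add(add(Z, mul(add(SZ, SZ), SSSZ)), add(Z, mul(Z, Z))))))
  [9] S(S(S(add(mul(add(SZ, SZ), SSSZ), add(Z, mul(Z, Z))))))
  [10] S(S(S(add(mul(S(add(Z, SZ)), SSSZ), add(Z, mul(Z, Z))))))
  [11] S(S(S(add(add(SSSZ, mul(add(Z, SZ), SSSZ)), add(Z, mul(Z, Z))))))
  [12] S(S(S(add(S(add(SSZ, mul(add(Z, SZ), SSSZ))), add(Z, mul(Z, Z))))))
  [13] S(S(S(S(add(add(SSZ, mul(add(Z, SZ), SSSZ)), add(Z, mul(Z, Z)))))))
  [14] S(S(S(S(add(S(add(SZ, mul(add(Z, SZ), SSSZ))), add(Z, mul(Z, Z)))))))
  [15] S(S(S(S(S(add(add(SZ, mul(add(Z, SZ), SSSZ)), add(Z, mul(Z, Z))))))))
  [16] S(S(S(S(S(add(S(add(Z, mul(add(Z, SZ), SSSZ))), add(Z, mul(Z, Z))))))))
  [17] S(S(S(S(S(S(add(add(Z, mul(add(Z, SZ), SSSZ)), add(Z, mul(Z, Z)))))))))
  [18] S(S(S(S(S(S(add(mul(add(Z, SZ), SSSZ), add(Z, mul(Z, Z)))))))))
  [19] S(S(S(S(S(S(add(mul(SZ, SSSZ), add(Z, mul(Z, Z)))))))))
  [20] S(S(S(S(S(S(add(add(SSSZ, mul(Z, SSSZ)), add(Z, mul(Z, Z)))))))))
  [21] S(S(S(S(S(S(add(S(add(SSZ, mul(Z, SSSZ))), add(Z, mul(Z, Z)))))))))
  [22] S(S(S(S(S(S(S(add(add(SSZ, mul(Z, SSSZ)), add(Z, mul(Z, Z))))))))))
  [23] S(S(S(S(S(S(S(add(S(add(SZ, mul(Z, SSSZ))), add(Z, mul(Z, Z))))))))))
  [24] S(S(S(S(S(S(S(S(add(add(SZ, mul(Z, SSSZ)), add(Z, mul(Z, Z)))))))))))
  [25] S(S(S(S(S(S(S(S(add(S(add(Z, mul(Z, SSSZ))), add(Z, mul(Z, Z)))))))))))
  [26] S(S(S(S(S(S(S(S(S(add(add(Z, mul(Z, SSSZ)), add(Z, mul(Z, Z))))))))))))
  [27] S(S(S(S(S(S(S(S(S(add(mul(Z, SSSZ), add(Z, mul(Z, Z))))))))))))
  [28] S(S(S(S(S(S(S(S(S(add(Z, add(Z, mul(Z, Z))))))))))))
  [29] S(S(S(S(S(S(S(S(S(add(Z, mul(Z, Z)))))))))))
  [30] S(S(S(S(S(S(S(S(S(mul(Z, Z))))))))))
  [31] S^9(Z)

Answer: normal form = S^9(Z)  (in 31 steps)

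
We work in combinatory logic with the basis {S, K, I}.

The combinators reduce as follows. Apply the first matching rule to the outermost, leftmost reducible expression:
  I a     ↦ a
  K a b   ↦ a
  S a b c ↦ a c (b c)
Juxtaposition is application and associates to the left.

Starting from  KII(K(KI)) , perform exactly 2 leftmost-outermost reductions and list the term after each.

Answer: after 2 steps: K(KI)

Reduction:
  start: KII(K(KI))
  [1] I(K(KI))
  [2] K(KI)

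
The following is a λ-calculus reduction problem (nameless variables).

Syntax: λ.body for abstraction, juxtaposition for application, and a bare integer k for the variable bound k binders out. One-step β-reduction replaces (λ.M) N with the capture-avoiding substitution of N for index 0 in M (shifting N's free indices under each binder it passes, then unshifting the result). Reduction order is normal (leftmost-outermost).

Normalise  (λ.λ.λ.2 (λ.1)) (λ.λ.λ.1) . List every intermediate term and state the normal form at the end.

Answer: normal form = λ.λ.λ.λ.1  (in 2 steps)

Derivation:
  start: (λ.λ.λ.2 (λ.1)) (λ.λ.λ.1)
  step 1: λ.λ.(λ.λ.λ.1) (λ.1)
  step 2: λ.λ.λ.λ.1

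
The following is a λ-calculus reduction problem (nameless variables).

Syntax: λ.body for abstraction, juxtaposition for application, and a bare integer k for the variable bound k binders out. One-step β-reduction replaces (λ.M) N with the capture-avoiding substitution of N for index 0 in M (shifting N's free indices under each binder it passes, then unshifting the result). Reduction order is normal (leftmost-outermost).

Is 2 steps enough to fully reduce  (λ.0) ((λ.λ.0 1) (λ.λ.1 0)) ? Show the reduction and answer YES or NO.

  start: (λ.0) ((λ.λ.0 1) (λ.λ.1 0))
  step 1: (λ.λ.0 1) (λ.λ.1 0)
  step 2: λ.0 (λ.λ.1 0)

Answer: YES — reaches normal form λ.0 (λ.λ.1 0) in 2 ≤ 2 steps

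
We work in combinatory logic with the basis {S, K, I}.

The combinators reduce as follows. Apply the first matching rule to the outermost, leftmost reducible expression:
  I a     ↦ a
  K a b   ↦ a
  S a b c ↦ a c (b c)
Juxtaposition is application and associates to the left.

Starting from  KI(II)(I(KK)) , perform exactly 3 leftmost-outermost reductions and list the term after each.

  start: KI(II)(I(KK))
  →1  I(I(KK))
  →2  I(KK)
  →3  KK

Answer: after 3 steps: KK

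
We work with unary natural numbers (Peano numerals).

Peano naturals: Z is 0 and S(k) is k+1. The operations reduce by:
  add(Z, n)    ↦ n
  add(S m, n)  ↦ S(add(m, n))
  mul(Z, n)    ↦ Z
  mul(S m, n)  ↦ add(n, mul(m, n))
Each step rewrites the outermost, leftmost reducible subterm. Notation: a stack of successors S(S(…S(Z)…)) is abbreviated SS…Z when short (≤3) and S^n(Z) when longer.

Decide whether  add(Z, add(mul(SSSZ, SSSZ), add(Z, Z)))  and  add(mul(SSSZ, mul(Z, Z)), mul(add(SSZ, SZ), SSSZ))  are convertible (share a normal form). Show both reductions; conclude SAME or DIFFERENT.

Term A:
  start: add(Z, add(mul(SSSZ, SSSZ), add(Z, Z)))
  [1] add(mul(SSSZ, SSSZ), add(Z, Z))
  [2] add(add(SSSZ, mul(SSZ, SSSZ)), add(Z, Z))
  [3] add(S(add(SSZ, mul(SSZ, SSSZ))), add(Z, Z))
  [4] S(add(add(SSZ, mul(SSZ, SSSZ)), add(Z, Z)))
  [5] S(add(S(add(SZ, mul(SSZ, SSSZ))), add(Z, Z)))
  [6] S(S(add(add(SZ, mul(SSZ, SSSZ)), add(Z, Z))))
  [7] S(S(add(S(add(Z, mul(SSZ, SSSZ))), add(Z, Z))))
  [8] S(S(S(add(add(Z, mul(SSZ, SSSZ)), add(Z, Z)))))
  [9] S(S(S(add(mul(SSZ, SSSZ), add(Z, Z)))))
  [10] S(S(S(add(add(SSSZ, mul(SZ, SSSZ)), add(Z, Z)))))
  [11] S(S(S(add(S(add(SSZ, mul(SZ, SSSZ))), add(Z, Z)))))
  [12] S(S(S(S(add(add(SSZ, mul(SZ, SSSZ)), add(Z, Z))))))
  [13] S(S(S(S(add(S(add(SZ, mul(SZ, SSSZ))), add(Z, Z))))))
  [14] S(S(S(S(S(add(add(SZ, mul(SZ, SSSZ)), add(Z, Z)))))))
  [15] S(S(S(S(S(add(S(add(Z, mul(SZ, SSSZ))), add(Z, Z)))))))
  [16] S(S(S(S(S(S(add(add(Z, mul(SZ, SSSZ)), add(Z, Z))))))))
  [17] S(S(S(S(S(S(add(mul(SZ, SSSZ), add(Z, Z))))))))
  [18] S(S(S(S(S(S(add(add(SSSZ, mul(Z, SSSZ)), add(Z, Z))))))))
  [19] S(S(S(S(S(S(add(S(add(SSZ, mul(Z, SSSZ))), add(Z, Z))))))))
  [20] S(S(S(S(S(S(S(add(add(SSZ, mul(Z, SSSZ)), add(Z, Z)))))))))
  [21] S(S(S(S(S(S(S(add(S(add(SZ, mul(Z, SSSZ))), add(Z, Z)))))))))
  [22] S(S(S(S(S(S(S(S(add(add(SZ, mul(Z, SSSZ)), add(Z, Z))))))))))
  [23] S(S(S(S(S(S(S(S(add(S(add(Z, mul(Z, SSSZ))), add(Z, Z))))))))))
  [24] S(S(S(S(S(S(S(S(S(add(add(Z, mul(Z, SSSZ)), add(Z, Z)))))))))))
  [25] S(S(S(S(S(S(S(S(S(add(mul(Z, SSSZ), add(Z, Z)))))))))))
  [26] S(S(S(S(S(S(S(S(S(add(Z, add(Z, Z)))))))))))
  [27] S(S(S(S(S(S(S(S(S(add(Z, Z))))))))))
  [28] S^9(Z)

Term B:
  start: add(mul(SSSZ, mul(Z, Z)), mul(add(SSZ, SZ), SSSZ))
  [1] add(add(mul(Z, Z), mul(SSZ, mul(Z, Z))), mul(add(SSZ, SZ), SSSZ))
  [2] add(add(Z, mul(SSZ, mul(Z, Z))), mul(add(SSZ, SZ), SSSZ))
  [3] add(mul(SSZ, mul(Z, Z)), mul(add(SSZ, SZ), SSSZ))
  [4] add(add(mul(Z, Z), mul(SZ, mul(Z, Z))), mul(add(SSZ, SZ), SSSZ))
  [5] add(add(Z, mul(SZ, mul(Z, Z))), mul(add(SSZ, SZ), SSSZ))
  [6] add(mul(SZ, mul(Z, Z)), mul(add(SSZ, SZ), SSSZ))
  [7] add(add(mul(Z, Z), mul(Z, mul(Z, Z))), mul(add(SSZ, SZ), SSSZ))
  [8] add(add(Z, mul(Z, mul(Z, Z))), mul(add(SSZ, SZ), SSSZ))
  [9] add(mul(Z, mul(Z, Z)), mul(add(SSZ, SZ), SSSZ))
  [10] add(Z, mul(add(SSZ, SZ), SSSZ))
  [11] mul(add(SSZ, SZ), SSSZ)
  [12] mul(S(add(SZ, SZ)), SSSZ)
  [13] add(SSSZ, mul(add(SZ, SZ), SSSZ))
  [14] S(add(SSZ, mul(add(SZ, SZ), SSSZ)))
  [15] S(S(add(SZ, mul(add(SZ, SZ), SSSZ))))
  [16] S(S(S(add(Z, mul(add(SZ, SZ), SSSZ)))))
  [17] S(S(S(mul(add(SZ, SZ), SSSZ))))
  [18] S(S(S(mul(S(add(Z, SZ)), SSSZ))))
  [19] S(S(S(add(SSSZ, mul(add(Z, SZ), SSSZ)))))
  [20] S(S(S(S(add(SSZ, mul(add(Z, SZ), SSSZ))))))
  [21] S(S(S(S(S(add(SZ, mul(add(Z, SZ), SSSZ)))))))
  [22] S(S(S(S(S(S(add(Z, mul(add(Z, SZ), SSSZ))))))))
  [23] S(S(S(S(S(S(mul(add(Z, SZ), SSSZ)))))))
  [24] S(S(S(S(S(S(mul(SZ, SSSZ)))))))
  [25] S(S(S(S(S(S(add(SSSZ, mul(Z, SSSZ))))))))
  [26] S(S(S(S(S(S(S(add(SSZ, mul(Z, SSSZ)))))))))
  [27] S(S(S(S(S(S(S(S(add(SZ, mul(Z, SSSZ))))))))))
  [28] S(S(S(S(S(S(S(S(S(add(Z, mul(Z, SSSZ)))))))))))
  [29] S(S(S(S(S(S(S(S(S(mul(Z, SSSZ))))))))))
  [30] S^9(Z)

Answer: SAME — A ⇓ S^9(Z), B ⇓ S^9(Z)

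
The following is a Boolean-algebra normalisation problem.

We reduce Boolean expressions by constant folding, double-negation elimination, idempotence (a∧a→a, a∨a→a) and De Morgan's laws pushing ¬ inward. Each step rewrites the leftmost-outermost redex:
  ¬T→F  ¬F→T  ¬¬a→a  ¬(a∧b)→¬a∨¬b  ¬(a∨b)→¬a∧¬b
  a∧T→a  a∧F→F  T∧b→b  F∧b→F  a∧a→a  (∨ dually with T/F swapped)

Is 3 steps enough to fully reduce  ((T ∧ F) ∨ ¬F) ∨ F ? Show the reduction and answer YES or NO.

Answer: NO — after 3 steps the term is ¬F, not yet normal

Derivation:
  start: ((T ∧ F) ∨ ¬F) ∨ F
  step 1: (T ∧ F) ∨ ¬F
  step 2: F ∨ ¬F
  step 3: ¬F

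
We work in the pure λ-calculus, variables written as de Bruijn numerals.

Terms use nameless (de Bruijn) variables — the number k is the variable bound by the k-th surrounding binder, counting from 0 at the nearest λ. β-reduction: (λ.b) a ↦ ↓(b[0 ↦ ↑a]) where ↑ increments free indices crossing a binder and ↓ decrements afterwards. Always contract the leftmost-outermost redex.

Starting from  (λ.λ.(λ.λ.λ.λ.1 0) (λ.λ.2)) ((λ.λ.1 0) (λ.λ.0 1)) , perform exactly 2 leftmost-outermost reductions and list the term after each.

  start: (λ.λ.(λ.λ.λ.λ.1 0) (λ.λ.2)) ((λ.λ.1 0) (λ.λ.0 1))
  [1] λ.(λ.λ.λ.λ.1 0) (λ.λ.2)
  [2] λ.λ.λ.λ.1 0

Answer: after 2 steps: λ.λ.λ.λ.1 0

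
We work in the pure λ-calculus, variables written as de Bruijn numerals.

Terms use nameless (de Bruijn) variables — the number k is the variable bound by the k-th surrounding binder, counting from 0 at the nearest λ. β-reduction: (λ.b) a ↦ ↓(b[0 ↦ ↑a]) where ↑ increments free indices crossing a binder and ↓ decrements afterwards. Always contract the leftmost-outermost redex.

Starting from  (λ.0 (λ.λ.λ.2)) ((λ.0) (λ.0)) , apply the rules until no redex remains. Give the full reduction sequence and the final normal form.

  start: (λ.0 (λ.λ.λ.2)) ((λ.0) (λ.0))
  →1  (λ.0) (λ.0) (λ.λ.λ.2)
  →2  (λ.0) (λ.λ.λ.2)
  →3  λ.λ.λ.2

Answer: normal form = λ.λ.λ.2  (in 3 steps)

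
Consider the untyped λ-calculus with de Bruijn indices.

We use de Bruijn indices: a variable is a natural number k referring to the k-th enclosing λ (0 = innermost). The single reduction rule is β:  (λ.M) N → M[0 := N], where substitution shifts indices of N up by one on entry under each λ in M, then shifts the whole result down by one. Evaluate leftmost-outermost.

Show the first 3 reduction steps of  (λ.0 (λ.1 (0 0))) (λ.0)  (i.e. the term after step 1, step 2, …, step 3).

  start: (λ.0 (λ.1 (0 0))) (λ.0)
  [1] (λ.0) (λ.(λ.0) (0 0))
  [2] λ.(λ.0) (0 0)
  [3] λ.0 0

Answer: after 3 steps: λ.0 0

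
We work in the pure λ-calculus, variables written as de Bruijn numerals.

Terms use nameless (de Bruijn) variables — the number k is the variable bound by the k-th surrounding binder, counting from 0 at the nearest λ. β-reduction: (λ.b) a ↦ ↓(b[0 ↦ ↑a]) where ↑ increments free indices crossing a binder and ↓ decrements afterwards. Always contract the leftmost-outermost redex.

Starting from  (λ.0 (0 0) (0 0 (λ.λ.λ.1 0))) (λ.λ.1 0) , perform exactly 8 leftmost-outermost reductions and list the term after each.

Answer: after 8 steps: λ.(λ.λ.1 0) (λ.λ.λ.1 0) 0

Reduction:
  start: (λ.0 (0 0) (0 0 (λ.λ.λ.1 0))) (λ.λ.1 0)
  [1] (λ.λ.1 0) ((λ.λ.1 0) (λ.λ.1 0)) ((λ.λ.1 0) (λ.λ.1 0) (λ.λ.λ.1 0))
  [2] (λ.(λ.λ.1 0) (λ.λ.1 0) 0) ((λ.λ.1 0) (λ.λ.1 0) (λ.λ.λ.1 0))
  [3] (λ.λ.1 0) (λ.λ.1 0) ((λ.λ.1 0) (λ.λ.1 0) (λ.λ.λ.1 0))
  [4] (λ.(λ.λ.1 0) 0) ((λ.λ.1 0) (λ.λ.1 0) (λ.λ.λ.1 0))
  [5] (λ.λ.1 0) ((λ.λ.1 0) (λ.λ.1 0) (λ.λ.λ.1 0))
  [6] λ.(λ.λ.1 0) (λ.λ.1 0) (λ.λ.λ.1 0) 0
  [7] λ.(λ.(λ.λ.1 0) 0) (λ.λ.λ.1 0) 0
  [8] λ.(λ.λ.1 0) (λ.λ.λ.1 0) 0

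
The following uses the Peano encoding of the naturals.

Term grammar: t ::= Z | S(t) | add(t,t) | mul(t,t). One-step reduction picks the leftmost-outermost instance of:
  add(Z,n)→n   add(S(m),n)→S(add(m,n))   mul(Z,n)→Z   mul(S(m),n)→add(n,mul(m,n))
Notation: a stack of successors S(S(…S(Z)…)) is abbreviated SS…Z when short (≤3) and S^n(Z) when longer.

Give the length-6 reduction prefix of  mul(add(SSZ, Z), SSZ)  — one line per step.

Answer: after 6 steps: S(S(mul(S(add(Z, Z)), SSZ)))

Derivation:
  start: mul(add(SSZ, Z), SSZ)
  →1  mul(S(add(SZ, Z)), SSZ)
  →2  add(SSZ, mul(add(SZ, Z), SSZ))
  →3  S(add(SZ, mul(add(SZ, Z), SSZ)))
  →4  S(S(add(Z, mul(add(SZ, Z), SSZ))))
  →5  S(S(mul(add(SZ, Z), SSZ)))
  →6  S(S(mul(S(add(Z, Z)), SSZ)))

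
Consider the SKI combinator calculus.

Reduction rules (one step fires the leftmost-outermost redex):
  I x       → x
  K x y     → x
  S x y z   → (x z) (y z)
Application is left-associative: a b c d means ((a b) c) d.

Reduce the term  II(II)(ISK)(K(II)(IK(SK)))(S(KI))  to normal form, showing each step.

Answer: normal form = S(KI)  (in 7 steps)

Reduction:
  start: II(II)(ISK)(K(II)(IK(SK)))(S(KI))
  [1] I(II)(ISK)(K(II)(IK(SK)))(S(KI))
  [2] II(ISK)(K(II)(IK(SK)))(S(KI))
  [3] I(ISK)(K(II)(IK(SK)))(S(KI))
  [4] ISK(K(II)(IK(SK)))(S(KI))
  [5] SK(K(II)(IK(SK)))(S(KI))
  [6] K(S(KI))(K(II)(IK(SK))(S(KI)))
  [7] S(KI)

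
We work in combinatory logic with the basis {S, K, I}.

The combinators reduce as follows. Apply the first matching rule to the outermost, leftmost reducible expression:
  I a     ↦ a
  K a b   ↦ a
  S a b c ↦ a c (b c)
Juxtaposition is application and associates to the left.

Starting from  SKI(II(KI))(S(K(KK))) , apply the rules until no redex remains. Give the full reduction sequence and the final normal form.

Answer: normal form = I  (in 5 steps)

Derivation:
  start: SKI(II(KI))(S(K(KK)))
  step 1: K(II(KI))(I(II(KI)))(S(K(KK)))
  step 2: II(KI)(S(K(KK)))
  step 3: I(KI)(S(K(KK)))
  step 4: KI(S(K(KK)))
  step 5: I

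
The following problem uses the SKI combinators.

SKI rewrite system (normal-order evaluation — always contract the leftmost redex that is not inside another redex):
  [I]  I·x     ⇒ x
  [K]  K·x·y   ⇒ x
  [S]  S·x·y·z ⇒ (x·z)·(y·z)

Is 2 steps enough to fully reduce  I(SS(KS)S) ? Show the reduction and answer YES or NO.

Answer: NO — after 2 steps the term is SS(KSS), not yet normal

Derivation:
  start: I(SS(KS)S)
  →1  SS(KS)S
  →2  SS(KSS)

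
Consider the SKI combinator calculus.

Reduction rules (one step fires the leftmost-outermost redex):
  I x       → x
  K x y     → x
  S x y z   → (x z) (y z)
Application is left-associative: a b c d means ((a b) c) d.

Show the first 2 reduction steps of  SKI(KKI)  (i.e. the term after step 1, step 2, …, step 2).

  start: SKI(KKI)
  →1  K(KKI)(I(KKI))
  →2  KKI

Answer: after 2 steps: KKI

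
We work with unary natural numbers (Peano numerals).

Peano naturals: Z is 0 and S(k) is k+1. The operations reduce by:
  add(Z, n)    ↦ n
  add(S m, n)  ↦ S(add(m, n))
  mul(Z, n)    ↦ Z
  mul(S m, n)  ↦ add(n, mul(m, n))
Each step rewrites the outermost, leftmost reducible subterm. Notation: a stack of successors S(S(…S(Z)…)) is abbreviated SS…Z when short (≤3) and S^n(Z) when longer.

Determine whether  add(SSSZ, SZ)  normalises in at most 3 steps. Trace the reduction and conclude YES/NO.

  start: add(SSSZ, SZ)
  step 1: S(add(SSZ, SZ))
  step 2: S(S(add(SZ, SZ)))
  step 3: S(S(S(add(Z, SZ))))

Answer: NO — after 3 steps the term is S(S(S(add(Z, SZ)))), not yet normal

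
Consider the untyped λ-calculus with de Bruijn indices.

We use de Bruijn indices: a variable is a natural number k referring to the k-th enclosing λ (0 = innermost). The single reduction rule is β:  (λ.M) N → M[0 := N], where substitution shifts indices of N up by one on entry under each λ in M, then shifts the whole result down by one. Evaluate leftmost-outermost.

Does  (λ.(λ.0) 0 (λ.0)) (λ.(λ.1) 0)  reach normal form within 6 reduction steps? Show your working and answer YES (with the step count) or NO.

  start: (λ.(λ.0) 0 (λ.0)) (λ.(λ.1) 0)
  step 1: (λ.0) (λ.(λ.1) 0) (λ.0)
  step 2: (λ.(λ.1) 0) (λ.0)
  step 3: (λ.λ.0) (λ.0)
  step 4: λ.0

Answer: YES — reaches normal form λ.0 in 4 ≤ 6 steps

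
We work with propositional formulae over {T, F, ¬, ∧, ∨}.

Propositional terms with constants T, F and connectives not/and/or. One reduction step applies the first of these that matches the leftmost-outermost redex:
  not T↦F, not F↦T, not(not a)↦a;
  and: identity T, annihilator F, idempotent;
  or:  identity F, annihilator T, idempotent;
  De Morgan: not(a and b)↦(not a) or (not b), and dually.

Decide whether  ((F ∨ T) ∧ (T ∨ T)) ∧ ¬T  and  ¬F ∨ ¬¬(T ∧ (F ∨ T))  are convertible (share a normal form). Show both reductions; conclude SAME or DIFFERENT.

Term A:
  start: ((F ∨ T) ∧ (T ∨ T)) ∧ ¬T
  [1] (T ∧ (T ∨ T)) ∧ ¬T
  [2] (T ∨ T) ∧ ¬T
  [3] T ∧ ¬T
  [4] ¬T
  [5] F

Term B:
  start: ¬F ∨ ¬¬(T ∧ (F ∨ T))
  [1] T ∨ ¬¬(T ∧ (F ∨ T))
  [2] T

Answer: DIFFERENT — A ⇓ F, B ⇓ T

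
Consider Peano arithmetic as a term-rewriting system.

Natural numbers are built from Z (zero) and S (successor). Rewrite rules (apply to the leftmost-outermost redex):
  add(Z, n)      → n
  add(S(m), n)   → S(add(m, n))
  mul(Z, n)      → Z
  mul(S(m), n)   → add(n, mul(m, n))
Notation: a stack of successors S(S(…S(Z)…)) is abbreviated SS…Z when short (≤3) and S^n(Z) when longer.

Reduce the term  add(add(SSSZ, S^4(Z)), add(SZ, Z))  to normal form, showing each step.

Answer: normal form = S^8(Z)  (in 14 steps)

Derivation:
  start: add(add(SSSZ, S^4(Z)), add(SZ, Z))
  [1] add(S(add(SSZ, S^4(Z))), add(SZ, Z))
  [2] S(add(add(SSZ, S^4(Z)), add(SZ, Z)))
  [3] S(add(S(add(SZ, S^4(Z))), add(SZ, Z)))
  [4] S(S(add(add(SZ, S^4(Z)), add(SZ, Z))))
  [5] S(S(add(S(add(Z, S^4(Z))), add(SZ, Z))))
  [6] S(S(S(add(add(Z, S^4(Z)), add(SZ, Z)))))
  [7] S(S(S(add(S^4(Z), add(SZ, Z)))))
  [8] S(S(S(S(add(SSSZ, add(SZ, Z))))))
  [9] S(S(S(S(S(add(SSZ, add(SZ, Z)))))))
  [10] S(S(S(S(S(S(add(SZ, add(SZ, Z))))))))
  [11] S(S(S(S(S(S(S(add(Z, add(SZ, Z)))))))))
  [12] S(S(S(S(S(S(S(add(SZ, Z))))))))
  [13] S(S(S(S(S(S(S(S(add(Z, Z)))))))))
  [14] S^8(Z)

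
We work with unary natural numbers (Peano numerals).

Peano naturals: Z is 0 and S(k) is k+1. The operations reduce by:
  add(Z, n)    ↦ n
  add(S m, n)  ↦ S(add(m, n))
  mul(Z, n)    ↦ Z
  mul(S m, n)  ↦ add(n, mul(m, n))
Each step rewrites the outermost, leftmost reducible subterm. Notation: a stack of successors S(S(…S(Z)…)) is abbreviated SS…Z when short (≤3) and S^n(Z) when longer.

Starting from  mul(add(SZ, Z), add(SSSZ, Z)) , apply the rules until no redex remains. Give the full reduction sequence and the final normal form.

Answer: normal form = SSSZ  (in 12 steps)

Working:
  start: mul(add(SZ, Z), add(SSSZ, Z))
  →1  mul(S(add(Z, Z)), add(SSSZ, Z))
  →2  add(add(SSSZ, Z), mul(add(Z, Z), add(SSSZ, Z)))
  →3  add(S(add(SSZ, Z)), mul(add(Z, Z), add(SSSZ, Z)))
  →4  S(add(add(SSZ, Z), mul(add(Z, Z), add(SSSZ, Z))))
  →5  S(add(S(add(SZ, Z)), mul(add(Z, Z), add(SSSZ, Z))))
  →6  S(S(add(add(SZ, Z), mul(add(Z, Z), add(SSSZ, Z)))))
  →7  S(S(add(S(add(Z, Z)), mul(add(Z, Z), add(SSSZ, Z)))))
  →8  S(S(S(add(add(Z, Z), mul(add(Z, Z), add(SSSZ, Z))))))
  →9  S(S(S(add(Z, mul(add(Z, Z), add(SSSZ, Z))))))
  →10  S(S(S(mul(add(Z, Z), add(SSSZ, Z)))))
  →11  S(S(S(mul(Z, add(SSSZ, Z)))))
  →12  SSSZ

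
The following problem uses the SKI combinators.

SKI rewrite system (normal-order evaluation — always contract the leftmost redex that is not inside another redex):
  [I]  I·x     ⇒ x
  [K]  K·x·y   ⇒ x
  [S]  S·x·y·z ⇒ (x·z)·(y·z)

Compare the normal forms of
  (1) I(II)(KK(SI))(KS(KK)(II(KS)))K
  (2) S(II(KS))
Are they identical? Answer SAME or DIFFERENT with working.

Term A:
  start: I(II)(KK(SI))(KS(KK)(II(KS)))K
  step 1: II(KK(SI))(KS(KK)(II(KS)))K
  step 2: I(KK(SI))(KS(KK)(II(KS)))K
  step 3: KK(SI)(KS(KK)(II(KS)))K
  step 4: K(KS(KK)(II(KS)))K
  step 5: KS(KK)(II(KS))
  step 6: S(II(KS))
  step 7: S(I(KS))
  step 8: S(KS)

Term B:
  start: S(II(KS))
  step 1: S(I(KS))
  step 2: S(KS)

Answer: SAME — A ⇓ S(KS), B ⇓ S(KS)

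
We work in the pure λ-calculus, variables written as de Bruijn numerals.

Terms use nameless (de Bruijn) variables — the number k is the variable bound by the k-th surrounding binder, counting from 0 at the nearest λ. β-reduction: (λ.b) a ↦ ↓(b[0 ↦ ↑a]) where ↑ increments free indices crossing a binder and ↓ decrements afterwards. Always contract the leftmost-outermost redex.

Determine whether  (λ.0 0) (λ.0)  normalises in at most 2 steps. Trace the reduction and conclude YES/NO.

  start: (λ.0 0) (λ.0)
  →1  (λ.0) (λ.0)
  →2  λ.0

Answer: YES — reaches normal form λ.0 in 2 ≤ 2 steps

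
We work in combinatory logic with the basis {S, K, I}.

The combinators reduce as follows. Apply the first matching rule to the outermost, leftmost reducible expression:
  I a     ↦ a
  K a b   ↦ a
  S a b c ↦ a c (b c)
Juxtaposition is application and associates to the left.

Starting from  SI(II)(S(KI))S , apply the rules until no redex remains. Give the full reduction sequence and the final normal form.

  start: SI(II)(S(KI))S
  →1  I(S(KI))(II(S(KI)))S
  →2  S(KI)(II(S(KI)))S
  →3  KIS(II(S(KI))S)
  →4  I(II(S(KI))S)
  →5  II(S(KI))S
  →6  I(S(KI))S
  →7  S(KI)S

Answer: normal form = S(KI)S  (in 7 steps)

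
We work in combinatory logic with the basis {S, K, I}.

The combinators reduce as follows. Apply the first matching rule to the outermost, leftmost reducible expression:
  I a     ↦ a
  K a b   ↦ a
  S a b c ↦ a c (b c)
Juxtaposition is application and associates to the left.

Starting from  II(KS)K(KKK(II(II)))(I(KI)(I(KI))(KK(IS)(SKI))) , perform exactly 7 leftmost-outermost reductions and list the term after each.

Answer: after 7 steps: S(KI)(I(KI)(I(KI))(KK(IS)(SKI)))

Reduction:
  start: II(KS)K(KKK(II(II)))(I(KI)(I(KI))(KK(IS)(SKI)))
  [1] I(KS)K(KKK(II(II)))(I(KI)(I(KI))(KK(IS)(SKI)))
  [2] KSK(KKK(II(II)))(I(KI)(I(KI))(KK(IS)(SKI)))
  [3] S(KKK(II(II)))(I(KI)(I(KI))(KK(IS)(SKI)))
  [4] S(K(II(II)))(I(KI)(I(KI))(KK(IS)(SKI)))
  [5] S(K(I(II)))(I(KI)(I(KI))(KK(IS)(SKI)))
  [6] S(K(II))(I(KI)(I(KI))(KK(IS)(SKI)))
  [7] S(KI)(I(KI)(I(KI))(KK(IS)(SKI)))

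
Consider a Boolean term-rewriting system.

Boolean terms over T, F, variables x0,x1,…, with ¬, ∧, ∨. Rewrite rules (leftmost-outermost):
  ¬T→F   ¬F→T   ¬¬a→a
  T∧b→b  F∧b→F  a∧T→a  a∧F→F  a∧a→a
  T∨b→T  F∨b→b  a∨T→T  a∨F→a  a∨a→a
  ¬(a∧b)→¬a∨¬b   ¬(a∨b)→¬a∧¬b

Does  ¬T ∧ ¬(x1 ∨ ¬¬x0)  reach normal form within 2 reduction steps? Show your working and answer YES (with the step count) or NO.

  start: ¬T ∧ ¬(x1 ∨ ¬¬x0)
  step 1: F ∧ ¬(x1 ∨ ¬¬x0)
  step 2: F

Answer: YES — reaches normal form F in 2 ≤ 2 steps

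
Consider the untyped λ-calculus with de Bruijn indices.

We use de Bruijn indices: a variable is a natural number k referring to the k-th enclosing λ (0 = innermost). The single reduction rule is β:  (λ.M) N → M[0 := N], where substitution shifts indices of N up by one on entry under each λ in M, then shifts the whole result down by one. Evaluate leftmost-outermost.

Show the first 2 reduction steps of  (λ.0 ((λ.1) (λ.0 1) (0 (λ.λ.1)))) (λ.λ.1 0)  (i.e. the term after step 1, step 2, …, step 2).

  start: (λ.0 ((λ.1) (λ.0 1) (0 (λ.λ.1)))) (λ.λ.1 0)
  step 1: (λ.λ.1 0) ((λ.λ.λ.1 0) (λ.0 (λ.λ.1 0)) ((λ.λ.1 0) (λ.λ.1)))
  step 2: λ.(λ.λ.λ.1 0) (λ.0 (λ.λ.1 0)) ((λ.λ.1 0) (λ.λ.1)) 0

Answer: after 2 steps: λ.(λ.λ.λ.1 0) (λ.0 (λ.λ.1 0)) ((λ.λ.1 0) (λ.λ.1)) 0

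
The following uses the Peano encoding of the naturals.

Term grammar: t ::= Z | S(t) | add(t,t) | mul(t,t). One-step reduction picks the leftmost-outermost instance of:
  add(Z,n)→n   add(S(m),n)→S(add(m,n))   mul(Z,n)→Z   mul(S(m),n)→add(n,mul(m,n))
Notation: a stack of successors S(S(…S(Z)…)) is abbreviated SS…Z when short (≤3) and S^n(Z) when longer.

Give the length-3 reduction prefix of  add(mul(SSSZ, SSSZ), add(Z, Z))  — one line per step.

Answer: after 3 steps: S(add(add(SSZ, mul(SSZ, SSSZ)), add(Z, Z)))

Reduction:
  start: add(mul(SSSZ, SSSZ), add(Z, Z))
  →1  add(add(SSSZ, mul(SSZ, SSSZ)), add(Z, Z))
  →2  add(S(add(SSZ, mul(SSZ, SSSZ))), add(Z, Z))
  →3  S(add(add(SSZ, mul(SSZ, SSSZ)), add(Z, Z)))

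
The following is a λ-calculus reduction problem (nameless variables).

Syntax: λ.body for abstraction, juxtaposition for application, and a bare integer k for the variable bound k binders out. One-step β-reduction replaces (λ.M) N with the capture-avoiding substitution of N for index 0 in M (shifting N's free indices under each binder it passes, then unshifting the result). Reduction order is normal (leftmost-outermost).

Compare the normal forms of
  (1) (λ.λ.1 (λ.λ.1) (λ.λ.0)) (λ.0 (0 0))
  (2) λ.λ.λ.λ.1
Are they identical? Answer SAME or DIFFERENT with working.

Answer: SAME — A ⇓ λ.λ.λ.λ.1, B ⇓ λ.λ.λ.λ.1

Derivation:
Term A:
  start: (λ.λ.1 (λ.λ.1) (λ.λ.0)) (λ.0 (0 0))
  →1  λ.(λ.0 (0 0)) (λ.λ.1) (λ.λ.0)
  →2  λ.(λ.λ.1) ((λ.λ.1) (λ.λ.1)) (λ.λ.0)
  →3  λ.(λ.(λ.λ.1) (λ.λ.1)) (λ.λ.0)
  →4  λ.(λ.λ.1) (λ.λ.1)
  →5  λ.λ.λ.λ.1

Term B:
  start: λ.λ.λ.λ.1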